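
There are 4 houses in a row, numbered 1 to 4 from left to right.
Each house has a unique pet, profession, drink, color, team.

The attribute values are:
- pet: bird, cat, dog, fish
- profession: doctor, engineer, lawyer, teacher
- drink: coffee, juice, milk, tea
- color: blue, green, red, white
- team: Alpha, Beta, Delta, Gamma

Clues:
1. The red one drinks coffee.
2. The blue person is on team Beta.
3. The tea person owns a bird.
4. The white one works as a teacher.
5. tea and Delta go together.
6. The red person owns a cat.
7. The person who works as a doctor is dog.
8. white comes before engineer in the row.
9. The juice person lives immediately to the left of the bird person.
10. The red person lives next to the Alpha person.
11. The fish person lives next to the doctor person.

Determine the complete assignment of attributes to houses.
Solution:

House | Pet | Profession | Drink | Color | Team
-----------------------------------------------
  1   | cat | lawyer | coffee | red | Gamma
  2   | fish | teacher | milk | white | Alpha
  3   | dog | doctor | juice | blue | Beta
  4   | bird | engineer | tea | green | Delta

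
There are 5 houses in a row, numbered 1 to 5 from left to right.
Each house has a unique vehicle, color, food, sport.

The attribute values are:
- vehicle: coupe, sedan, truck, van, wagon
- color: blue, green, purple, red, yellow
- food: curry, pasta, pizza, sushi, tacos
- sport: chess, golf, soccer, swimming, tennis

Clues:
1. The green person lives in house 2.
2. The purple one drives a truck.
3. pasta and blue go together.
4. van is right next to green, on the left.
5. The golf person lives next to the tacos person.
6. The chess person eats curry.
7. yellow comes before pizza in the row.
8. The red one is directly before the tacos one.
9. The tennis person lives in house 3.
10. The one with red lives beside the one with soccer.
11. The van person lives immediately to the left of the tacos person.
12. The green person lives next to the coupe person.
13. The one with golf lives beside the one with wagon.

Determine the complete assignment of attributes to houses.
Solution:

House | Vehicle | Color | Food | Sport
--------------------------------------
  1   | van | red | sushi | golf
  2   | wagon | green | tacos | soccer
  3   | coupe | blue | pasta | tennis
  4   | sedan | yellow | curry | chess
  5   | truck | purple | pizza | swimming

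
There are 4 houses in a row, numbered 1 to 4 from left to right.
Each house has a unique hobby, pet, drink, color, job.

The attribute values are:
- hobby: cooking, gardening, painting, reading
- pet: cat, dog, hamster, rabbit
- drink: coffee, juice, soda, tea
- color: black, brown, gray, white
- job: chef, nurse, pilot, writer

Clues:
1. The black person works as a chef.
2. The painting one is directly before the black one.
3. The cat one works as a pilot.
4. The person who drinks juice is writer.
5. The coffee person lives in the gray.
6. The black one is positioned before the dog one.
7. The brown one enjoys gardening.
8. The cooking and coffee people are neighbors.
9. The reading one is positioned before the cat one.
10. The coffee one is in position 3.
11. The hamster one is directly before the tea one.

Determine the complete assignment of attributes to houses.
Solution:

House | Hobby | Pet | Drink | Color | Job
-----------------------------------------
  1   | painting | hamster | juice | white | writer
  2   | cooking | rabbit | tea | black | chef
  3   | reading | dog | coffee | gray | nurse
  4   | gardening | cat | soda | brown | pilot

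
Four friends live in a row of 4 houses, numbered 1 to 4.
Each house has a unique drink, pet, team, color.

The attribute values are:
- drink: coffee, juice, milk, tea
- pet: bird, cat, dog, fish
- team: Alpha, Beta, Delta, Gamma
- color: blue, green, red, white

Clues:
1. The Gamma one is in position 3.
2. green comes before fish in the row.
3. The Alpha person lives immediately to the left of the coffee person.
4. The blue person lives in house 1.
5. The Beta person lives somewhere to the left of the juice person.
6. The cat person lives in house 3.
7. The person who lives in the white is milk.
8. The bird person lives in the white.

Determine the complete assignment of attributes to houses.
Solution:

House | Drink | Pet | Team | Color
----------------------------------
  1   | tea | dog | Beta | blue
  2   | milk | bird | Alpha | white
  3   | coffee | cat | Gamma | green
  4   | juice | fish | Delta | red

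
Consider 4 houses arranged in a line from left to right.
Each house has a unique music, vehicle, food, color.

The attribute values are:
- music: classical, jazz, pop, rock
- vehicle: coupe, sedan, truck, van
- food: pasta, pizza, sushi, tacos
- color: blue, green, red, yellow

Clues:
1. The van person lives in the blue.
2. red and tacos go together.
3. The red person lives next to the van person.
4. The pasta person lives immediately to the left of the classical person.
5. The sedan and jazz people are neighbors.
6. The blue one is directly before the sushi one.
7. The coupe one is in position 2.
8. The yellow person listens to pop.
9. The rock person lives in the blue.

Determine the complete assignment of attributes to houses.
Solution:

House | Music | Vehicle | Food | Color
--------------------------------------
  1   | pop | sedan | pizza | yellow
  2   | jazz | coupe | tacos | red
  3   | rock | van | pasta | blue
  4   | classical | truck | sushi | green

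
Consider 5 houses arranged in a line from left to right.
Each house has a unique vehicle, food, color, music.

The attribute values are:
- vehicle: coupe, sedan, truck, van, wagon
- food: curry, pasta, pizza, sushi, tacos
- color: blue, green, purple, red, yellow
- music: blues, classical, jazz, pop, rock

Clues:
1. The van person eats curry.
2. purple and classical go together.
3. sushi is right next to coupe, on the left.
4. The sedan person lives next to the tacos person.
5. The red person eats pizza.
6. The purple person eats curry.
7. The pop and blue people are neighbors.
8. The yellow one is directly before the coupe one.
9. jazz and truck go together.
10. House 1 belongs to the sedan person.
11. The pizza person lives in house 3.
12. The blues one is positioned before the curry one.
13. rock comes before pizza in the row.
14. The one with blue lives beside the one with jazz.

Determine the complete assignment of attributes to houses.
Solution:

House | Vehicle | Food | Color | Music
--------------------------------------
  1   | sedan | sushi | yellow | pop
  2   | coupe | tacos | blue | rock
  3   | truck | pizza | red | jazz
  4   | wagon | pasta | green | blues
  5   | van | curry | purple | classical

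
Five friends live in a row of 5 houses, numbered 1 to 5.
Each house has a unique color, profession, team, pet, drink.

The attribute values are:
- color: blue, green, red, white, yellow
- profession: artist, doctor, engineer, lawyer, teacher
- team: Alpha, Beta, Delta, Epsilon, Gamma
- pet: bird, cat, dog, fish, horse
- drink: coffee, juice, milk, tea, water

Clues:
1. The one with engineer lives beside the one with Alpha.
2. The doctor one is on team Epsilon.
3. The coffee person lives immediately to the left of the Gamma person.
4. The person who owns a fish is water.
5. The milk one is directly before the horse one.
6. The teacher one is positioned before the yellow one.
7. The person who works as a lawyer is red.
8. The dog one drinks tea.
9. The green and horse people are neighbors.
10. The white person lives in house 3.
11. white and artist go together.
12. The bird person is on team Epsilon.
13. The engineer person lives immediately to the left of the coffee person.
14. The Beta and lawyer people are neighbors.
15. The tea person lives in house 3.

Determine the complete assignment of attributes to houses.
Solution:

House | Color | Profession | Team | Pet | Drink
-----------------------------------------------
  1   | green | engineer | Beta | cat | milk
  2   | red | lawyer | Alpha | horse | coffee
  3   | white | artist | Gamma | dog | tea
  4   | blue | teacher | Delta | fish | water
  5   | yellow | doctor | Epsilon | bird | juice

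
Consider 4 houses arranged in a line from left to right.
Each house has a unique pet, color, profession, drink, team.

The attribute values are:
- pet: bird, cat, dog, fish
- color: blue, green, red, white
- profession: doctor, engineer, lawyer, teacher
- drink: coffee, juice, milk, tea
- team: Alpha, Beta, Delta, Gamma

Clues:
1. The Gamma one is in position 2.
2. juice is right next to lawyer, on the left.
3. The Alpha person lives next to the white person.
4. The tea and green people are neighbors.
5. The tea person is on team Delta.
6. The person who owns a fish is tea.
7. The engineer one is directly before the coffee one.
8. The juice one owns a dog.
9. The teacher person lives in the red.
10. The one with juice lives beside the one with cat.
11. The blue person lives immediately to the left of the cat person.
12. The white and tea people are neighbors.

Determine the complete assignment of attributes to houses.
Solution:

House | Pet | Color | Profession | Drink | Team
-----------------------------------------------
  1   | dog | blue | engineer | juice | Alpha
  2   | cat | white | lawyer | coffee | Gamma
  3   | fish | red | teacher | tea | Delta
  4   | bird | green | doctor | milk | Beta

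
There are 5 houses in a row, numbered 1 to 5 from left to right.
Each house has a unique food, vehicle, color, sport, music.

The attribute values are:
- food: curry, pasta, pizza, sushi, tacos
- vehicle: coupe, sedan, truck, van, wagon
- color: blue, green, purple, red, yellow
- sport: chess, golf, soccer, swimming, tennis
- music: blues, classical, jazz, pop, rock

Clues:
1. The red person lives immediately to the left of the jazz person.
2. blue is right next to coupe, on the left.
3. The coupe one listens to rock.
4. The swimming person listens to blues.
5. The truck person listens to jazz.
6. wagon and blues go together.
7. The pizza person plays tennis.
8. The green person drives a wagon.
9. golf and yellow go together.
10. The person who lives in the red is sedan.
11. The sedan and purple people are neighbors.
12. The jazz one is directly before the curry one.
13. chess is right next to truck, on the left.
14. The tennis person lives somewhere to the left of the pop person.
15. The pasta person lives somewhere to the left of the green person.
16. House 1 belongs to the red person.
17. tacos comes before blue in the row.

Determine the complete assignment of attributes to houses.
Solution:

House | Food | Vehicle | Color | Sport | Music
----------------------------------------------
  1   | tacos | sedan | red | chess | classical
  2   | pizza | truck | purple | tennis | jazz
  3   | curry | van | blue | soccer | pop
  4   | pasta | coupe | yellow | golf | rock
  5   | sushi | wagon | green | swimming | blues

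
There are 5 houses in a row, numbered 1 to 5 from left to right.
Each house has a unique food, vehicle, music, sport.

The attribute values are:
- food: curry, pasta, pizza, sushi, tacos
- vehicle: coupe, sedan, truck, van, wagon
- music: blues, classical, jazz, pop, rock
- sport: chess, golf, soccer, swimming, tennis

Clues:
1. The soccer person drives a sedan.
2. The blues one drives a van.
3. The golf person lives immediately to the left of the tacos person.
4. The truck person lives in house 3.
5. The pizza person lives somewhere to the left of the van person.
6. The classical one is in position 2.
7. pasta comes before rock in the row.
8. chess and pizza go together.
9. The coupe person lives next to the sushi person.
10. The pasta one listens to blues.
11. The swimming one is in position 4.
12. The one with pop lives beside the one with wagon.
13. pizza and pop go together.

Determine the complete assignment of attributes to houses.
Solution:

House | Food | Vehicle | Music | Sport
--------------------------------------
  1   | pizza | coupe | pop | chess
  2   | sushi | wagon | classical | golf
  3   | tacos | truck | jazz | tennis
  4   | pasta | van | blues | swimming
  5   | curry | sedan | rock | soccer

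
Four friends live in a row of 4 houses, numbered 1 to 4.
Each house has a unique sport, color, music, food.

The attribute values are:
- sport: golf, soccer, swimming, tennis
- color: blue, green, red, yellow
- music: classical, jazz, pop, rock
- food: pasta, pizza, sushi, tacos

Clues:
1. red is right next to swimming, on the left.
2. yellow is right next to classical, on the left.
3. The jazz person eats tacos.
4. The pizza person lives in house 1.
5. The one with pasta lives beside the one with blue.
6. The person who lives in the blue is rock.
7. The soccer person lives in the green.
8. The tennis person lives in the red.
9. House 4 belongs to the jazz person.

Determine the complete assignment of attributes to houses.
Solution:

House | Sport | Color | Music | Food
------------------------------------
  1   | golf | yellow | pop | pizza
  2   | tennis | red | classical | pasta
  3   | swimming | blue | rock | sushi
  4   | soccer | green | jazz | tacos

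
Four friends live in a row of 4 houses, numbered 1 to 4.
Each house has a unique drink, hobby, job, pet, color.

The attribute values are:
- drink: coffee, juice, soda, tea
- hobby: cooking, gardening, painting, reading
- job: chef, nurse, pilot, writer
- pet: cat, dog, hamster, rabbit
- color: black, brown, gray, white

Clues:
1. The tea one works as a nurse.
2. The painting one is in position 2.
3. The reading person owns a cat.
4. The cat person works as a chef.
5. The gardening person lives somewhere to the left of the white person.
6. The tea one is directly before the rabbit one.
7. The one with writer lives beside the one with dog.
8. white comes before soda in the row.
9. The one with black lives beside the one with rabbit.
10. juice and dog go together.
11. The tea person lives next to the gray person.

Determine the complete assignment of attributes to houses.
Solution:

House | Drink | Hobby | Job | Pet | Color
-----------------------------------------
  1   | tea | gardening | nurse | hamster | black
  2   | coffee | painting | writer | rabbit | gray
  3   | juice | cooking | pilot | dog | white
  4   | soda | reading | chef | cat | brown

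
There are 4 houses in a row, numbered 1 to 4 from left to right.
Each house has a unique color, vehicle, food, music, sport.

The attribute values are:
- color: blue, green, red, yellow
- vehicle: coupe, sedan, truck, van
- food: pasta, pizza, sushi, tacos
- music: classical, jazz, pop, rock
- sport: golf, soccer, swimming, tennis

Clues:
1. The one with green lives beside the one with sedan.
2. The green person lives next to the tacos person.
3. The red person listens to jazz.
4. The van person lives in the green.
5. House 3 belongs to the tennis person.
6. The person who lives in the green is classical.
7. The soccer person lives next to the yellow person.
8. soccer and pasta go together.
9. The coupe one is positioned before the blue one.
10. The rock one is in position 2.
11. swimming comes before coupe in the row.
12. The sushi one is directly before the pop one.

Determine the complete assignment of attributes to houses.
Solution:

House | Color | Vehicle | Food | Music | Sport
----------------------------------------------
  1   | green | van | pasta | classical | soccer
  2   | yellow | sedan | tacos | rock | swimming
  3   | red | coupe | sushi | jazz | tennis
  4   | blue | truck | pizza | pop | golf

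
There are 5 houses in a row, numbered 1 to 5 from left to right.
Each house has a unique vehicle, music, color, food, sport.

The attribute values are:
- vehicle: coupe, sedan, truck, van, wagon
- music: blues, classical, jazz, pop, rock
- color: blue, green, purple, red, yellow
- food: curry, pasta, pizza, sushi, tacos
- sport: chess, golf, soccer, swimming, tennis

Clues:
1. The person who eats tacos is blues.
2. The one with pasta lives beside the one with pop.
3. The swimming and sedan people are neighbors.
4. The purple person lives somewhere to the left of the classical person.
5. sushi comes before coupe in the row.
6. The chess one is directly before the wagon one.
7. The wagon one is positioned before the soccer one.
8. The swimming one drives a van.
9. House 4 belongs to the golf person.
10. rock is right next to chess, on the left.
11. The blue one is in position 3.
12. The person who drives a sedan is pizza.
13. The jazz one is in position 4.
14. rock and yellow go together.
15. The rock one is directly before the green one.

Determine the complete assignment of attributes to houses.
Solution:

House | Vehicle | Music | Color | Food | Sport
----------------------------------------------
  1   | van | rock | yellow | pasta | swimming
  2   | sedan | pop | green | pizza | chess
  3   | wagon | blues | blue | tacos | tennis
  4   | truck | jazz | purple | sushi | golf
  5   | coupe | classical | red | curry | soccer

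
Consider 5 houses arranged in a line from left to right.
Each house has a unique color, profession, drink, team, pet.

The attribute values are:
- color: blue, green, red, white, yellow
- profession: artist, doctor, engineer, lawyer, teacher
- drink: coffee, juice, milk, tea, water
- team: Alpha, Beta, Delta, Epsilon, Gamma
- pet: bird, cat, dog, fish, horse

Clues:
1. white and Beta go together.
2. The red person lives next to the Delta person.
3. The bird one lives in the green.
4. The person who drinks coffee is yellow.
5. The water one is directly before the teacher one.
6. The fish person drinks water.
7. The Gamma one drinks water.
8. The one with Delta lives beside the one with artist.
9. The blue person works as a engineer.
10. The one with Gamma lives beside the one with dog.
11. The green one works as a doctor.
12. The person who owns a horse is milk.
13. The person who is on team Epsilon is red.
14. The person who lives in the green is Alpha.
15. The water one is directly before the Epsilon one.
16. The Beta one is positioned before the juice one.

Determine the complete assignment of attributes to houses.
Solution:

House | Color | Profession | Drink | Team | Pet
-----------------------------------------------
  1   | blue | engineer | water | Gamma | fish
  2   | red | teacher | tea | Epsilon | dog
  3   | yellow | lawyer | coffee | Delta | cat
  4   | white | artist | milk | Beta | horse
  5   | green | doctor | juice | Alpha | bird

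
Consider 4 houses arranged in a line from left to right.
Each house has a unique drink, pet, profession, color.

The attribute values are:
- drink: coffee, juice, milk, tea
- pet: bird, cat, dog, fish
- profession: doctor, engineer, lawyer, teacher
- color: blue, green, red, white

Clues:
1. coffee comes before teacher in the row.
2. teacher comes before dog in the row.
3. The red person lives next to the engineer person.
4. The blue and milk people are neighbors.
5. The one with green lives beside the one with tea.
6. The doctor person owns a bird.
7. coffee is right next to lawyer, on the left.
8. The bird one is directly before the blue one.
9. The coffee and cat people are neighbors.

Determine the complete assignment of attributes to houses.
Solution:

House | Drink | Pet | Profession | Color
----------------------------------------
  1   | coffee | bird | doctor | green
  2   | tea | cat | lawyer | blue
  3   | milk | fish | teacher | red
  4   | juice | dog | engineer | white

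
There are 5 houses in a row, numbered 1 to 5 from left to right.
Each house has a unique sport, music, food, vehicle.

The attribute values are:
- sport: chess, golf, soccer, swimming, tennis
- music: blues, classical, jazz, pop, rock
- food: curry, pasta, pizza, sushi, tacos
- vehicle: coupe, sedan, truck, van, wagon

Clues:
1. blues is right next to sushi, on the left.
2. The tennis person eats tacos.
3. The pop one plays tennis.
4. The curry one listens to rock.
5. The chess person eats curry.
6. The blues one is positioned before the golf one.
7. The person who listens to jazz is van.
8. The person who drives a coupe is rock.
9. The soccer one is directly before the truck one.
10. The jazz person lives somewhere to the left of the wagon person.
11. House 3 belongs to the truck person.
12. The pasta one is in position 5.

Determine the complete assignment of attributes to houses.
Solution:

House | Sport | Music | Food | Vehicle
--------------------------------------
  1   | swimming | blues | pizza | sedan
  2   | soccer | jazz | sushi | van
  3   | tennis | pop | tacos | truck
  4   | chess | rock | curry | coupe
  5   | golf | classical | pasta | wagon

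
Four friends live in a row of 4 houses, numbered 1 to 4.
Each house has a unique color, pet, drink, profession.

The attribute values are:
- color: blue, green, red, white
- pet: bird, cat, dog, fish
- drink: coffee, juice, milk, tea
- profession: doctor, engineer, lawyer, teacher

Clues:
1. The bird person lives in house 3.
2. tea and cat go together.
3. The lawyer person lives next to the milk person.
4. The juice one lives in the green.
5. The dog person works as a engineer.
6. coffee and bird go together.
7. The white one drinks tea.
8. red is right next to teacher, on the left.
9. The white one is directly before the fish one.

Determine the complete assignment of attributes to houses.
Solution:

House | Color | Pet | Drink | Profession
----------------------------------------
  1   | white | cat | tea | lawyer
  2   | red | fish | milk | doctor
  3   | blue | bird | coffee | teacher
  4   | green | dog | juice | engineer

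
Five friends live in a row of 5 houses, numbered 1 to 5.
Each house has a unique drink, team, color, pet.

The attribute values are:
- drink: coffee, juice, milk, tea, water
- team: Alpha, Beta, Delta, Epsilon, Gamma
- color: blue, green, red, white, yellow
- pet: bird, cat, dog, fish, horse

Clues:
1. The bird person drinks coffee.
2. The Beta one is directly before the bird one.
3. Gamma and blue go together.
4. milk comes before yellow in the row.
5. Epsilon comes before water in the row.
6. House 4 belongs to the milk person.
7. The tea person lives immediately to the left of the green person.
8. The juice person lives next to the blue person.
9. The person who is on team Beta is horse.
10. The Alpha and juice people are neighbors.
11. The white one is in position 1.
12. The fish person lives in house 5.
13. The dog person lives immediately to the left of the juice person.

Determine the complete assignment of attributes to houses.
Solution:

House | Drink | Team | Color | Pet
----------------------------------
  1   | tea | Alpha | white | dog
  2   | juice | Beta | green | horse
  3   | coffee | Gamma | blue | bird
  4   | milk | Epsilon | red | cat
  5   | water | Delta | yellow | fish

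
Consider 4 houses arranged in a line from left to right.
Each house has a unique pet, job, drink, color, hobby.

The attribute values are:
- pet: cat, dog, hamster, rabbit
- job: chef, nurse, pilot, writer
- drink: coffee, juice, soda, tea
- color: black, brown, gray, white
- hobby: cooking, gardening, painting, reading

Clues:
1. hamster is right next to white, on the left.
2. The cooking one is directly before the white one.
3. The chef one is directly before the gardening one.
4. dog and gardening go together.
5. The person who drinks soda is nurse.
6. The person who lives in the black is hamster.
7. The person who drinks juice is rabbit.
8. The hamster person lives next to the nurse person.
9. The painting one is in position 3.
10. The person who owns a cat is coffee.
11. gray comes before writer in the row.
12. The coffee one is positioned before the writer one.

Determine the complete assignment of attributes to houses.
Solution:

House | Pet | Job | Drink | Color | Hobby
-----------------------------------------
  1   | hamster | chef | tea | black | cooking
  2   | dog | nurse | soda | white | gardening
  3   | cat | pilot | coffee | gray | painting
  4   | rabbit | writer | juice | brown | reading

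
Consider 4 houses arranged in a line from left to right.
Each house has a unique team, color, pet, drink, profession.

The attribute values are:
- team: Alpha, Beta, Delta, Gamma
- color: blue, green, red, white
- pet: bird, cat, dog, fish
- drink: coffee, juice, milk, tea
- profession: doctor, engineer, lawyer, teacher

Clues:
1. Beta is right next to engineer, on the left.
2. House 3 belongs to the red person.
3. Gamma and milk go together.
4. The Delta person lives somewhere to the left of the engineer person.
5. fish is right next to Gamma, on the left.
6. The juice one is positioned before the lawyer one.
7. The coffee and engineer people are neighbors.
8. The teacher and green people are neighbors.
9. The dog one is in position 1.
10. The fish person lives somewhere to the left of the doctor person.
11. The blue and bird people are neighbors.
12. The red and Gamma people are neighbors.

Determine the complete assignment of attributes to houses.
Solution:

House | Team | Color | Pet | Drink | Profession
-----------------------------------------------
  1   | Delta | blue | dog | juice | teacher
  2   | Beta | green | bird | coffee | lawyer
  3   | Alpha | red | fish | tea | engineer
  4   | Gamma | white | cat | milk | doctor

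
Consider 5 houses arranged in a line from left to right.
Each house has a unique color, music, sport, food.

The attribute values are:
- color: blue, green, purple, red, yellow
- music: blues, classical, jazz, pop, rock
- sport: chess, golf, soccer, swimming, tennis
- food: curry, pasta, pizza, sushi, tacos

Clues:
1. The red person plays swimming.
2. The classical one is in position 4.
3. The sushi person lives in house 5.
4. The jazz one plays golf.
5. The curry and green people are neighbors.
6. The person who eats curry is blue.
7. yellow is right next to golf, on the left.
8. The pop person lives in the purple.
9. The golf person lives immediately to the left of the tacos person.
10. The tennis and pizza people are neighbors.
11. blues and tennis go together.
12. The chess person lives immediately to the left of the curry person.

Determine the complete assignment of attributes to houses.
Solution:

House | Color | Music | Sport | Food
------------------------------------
  1   | yellow | rock | chess | pasta
  2   | blue | jazz | golf | curry
  3   | green | blues | tennis | tacos
  4   | red | classical | swimming | pizza
  5   | purple | pop | soccer | sushi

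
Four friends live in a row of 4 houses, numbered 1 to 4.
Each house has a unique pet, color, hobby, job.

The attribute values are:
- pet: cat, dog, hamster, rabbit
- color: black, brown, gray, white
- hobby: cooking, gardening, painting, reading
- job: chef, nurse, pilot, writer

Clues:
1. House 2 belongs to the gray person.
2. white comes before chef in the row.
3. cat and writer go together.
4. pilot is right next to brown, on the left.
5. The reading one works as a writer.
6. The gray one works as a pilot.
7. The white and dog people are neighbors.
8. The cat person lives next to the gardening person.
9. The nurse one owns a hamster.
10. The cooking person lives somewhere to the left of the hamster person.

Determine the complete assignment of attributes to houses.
Solution:

House | Pet | Color | Hobby | Job
---------------------------------
  1   | cat | white | reading | writer
  2   | dog | gray | gardening | pilot
  3   | rabbit | brown | cooking | chef
  4   | hamster | black | painting | nurse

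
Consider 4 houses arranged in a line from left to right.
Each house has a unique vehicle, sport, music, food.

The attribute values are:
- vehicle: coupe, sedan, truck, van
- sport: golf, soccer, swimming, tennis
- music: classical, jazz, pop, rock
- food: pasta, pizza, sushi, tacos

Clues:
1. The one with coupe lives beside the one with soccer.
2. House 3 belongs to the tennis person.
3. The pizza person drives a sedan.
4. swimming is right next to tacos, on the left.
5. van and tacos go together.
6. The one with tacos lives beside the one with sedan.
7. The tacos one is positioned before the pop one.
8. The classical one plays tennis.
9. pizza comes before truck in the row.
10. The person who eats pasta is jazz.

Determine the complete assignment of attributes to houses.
Solution:

House | Vehicle | Sport | Music | Food
--------------------------------------
  1   | coupe | swimming | jazz | pasta
  2   | van | soccer | rock | tacos
  3   | sedan | tennis | classical | pizza
  4   | truck | golf | pop | sushi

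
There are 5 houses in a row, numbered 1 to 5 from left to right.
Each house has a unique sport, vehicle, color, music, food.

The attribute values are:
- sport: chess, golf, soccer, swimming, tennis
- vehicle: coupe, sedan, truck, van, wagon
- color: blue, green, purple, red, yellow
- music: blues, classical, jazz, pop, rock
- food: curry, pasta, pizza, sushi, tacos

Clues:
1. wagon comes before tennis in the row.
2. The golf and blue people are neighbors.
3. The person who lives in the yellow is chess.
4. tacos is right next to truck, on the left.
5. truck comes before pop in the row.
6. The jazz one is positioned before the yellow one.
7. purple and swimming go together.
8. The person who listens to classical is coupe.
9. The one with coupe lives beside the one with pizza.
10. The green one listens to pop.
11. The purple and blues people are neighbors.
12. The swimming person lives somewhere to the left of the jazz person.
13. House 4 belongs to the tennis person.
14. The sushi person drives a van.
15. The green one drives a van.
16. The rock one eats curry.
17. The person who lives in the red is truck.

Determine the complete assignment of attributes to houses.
Solution:

House | Sport | Vehicle | Color | Music | Food
----------------------------------------------
  1   | swimming | coupe | purple | classical | tacos
  2   | golf | truck | red | blues | pizza
  3   | soccer | wagon | blue | jazz | pasta
  4   | tennis | van | green | pop | sushi
  5   | chess | sedan | yellow | rock | curry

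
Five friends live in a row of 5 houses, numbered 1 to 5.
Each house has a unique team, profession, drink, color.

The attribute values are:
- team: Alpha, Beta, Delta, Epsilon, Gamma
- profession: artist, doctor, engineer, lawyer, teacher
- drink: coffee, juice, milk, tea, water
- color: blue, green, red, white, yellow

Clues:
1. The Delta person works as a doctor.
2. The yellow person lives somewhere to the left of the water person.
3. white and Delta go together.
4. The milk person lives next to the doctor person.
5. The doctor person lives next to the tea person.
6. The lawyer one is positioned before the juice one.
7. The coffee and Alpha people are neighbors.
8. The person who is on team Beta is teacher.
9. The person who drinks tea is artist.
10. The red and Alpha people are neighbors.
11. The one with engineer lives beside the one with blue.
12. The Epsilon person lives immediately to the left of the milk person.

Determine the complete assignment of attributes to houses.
Solution:

House | Team | Profession | Drink | Color
-----------------------------------------
  1   | Epsilon | engineer | coffee | red
  2   | Alpha | lawyer | milk | blue
  3   | Delta | doctor | juice | white
  4   | Gamma | artist | tea | yellow
  5   | Beta | teacher | water | green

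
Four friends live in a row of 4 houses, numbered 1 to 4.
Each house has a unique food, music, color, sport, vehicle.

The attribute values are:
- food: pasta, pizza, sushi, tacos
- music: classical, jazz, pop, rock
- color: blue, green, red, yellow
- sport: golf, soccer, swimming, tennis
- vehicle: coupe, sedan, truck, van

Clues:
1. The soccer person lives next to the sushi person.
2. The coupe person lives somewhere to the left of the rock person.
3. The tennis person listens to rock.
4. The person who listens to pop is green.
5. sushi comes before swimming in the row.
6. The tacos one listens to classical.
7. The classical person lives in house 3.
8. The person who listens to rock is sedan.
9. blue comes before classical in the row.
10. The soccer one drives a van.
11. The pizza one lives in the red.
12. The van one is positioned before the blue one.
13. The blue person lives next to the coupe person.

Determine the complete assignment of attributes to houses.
Solution:

House | Food | Music | Color | Sport | Vehicle
----------------------------------------------
  1   | pasta | pop | green | soccer | van
  2   | sushi | jazz | blue | golf | truck
  3   | tacos | classical | yellow | swimming | coupe
  4   | pizza | rock | red | tennis | sedan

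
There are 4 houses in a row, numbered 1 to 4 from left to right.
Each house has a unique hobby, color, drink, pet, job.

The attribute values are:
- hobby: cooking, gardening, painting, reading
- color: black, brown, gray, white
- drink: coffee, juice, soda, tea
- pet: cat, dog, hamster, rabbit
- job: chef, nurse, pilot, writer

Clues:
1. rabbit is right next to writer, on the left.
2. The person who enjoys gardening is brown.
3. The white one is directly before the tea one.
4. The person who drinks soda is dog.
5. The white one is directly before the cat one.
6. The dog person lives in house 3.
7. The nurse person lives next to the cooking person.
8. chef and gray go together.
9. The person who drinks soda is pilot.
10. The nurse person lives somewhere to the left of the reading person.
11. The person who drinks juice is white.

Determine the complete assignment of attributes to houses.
Solution:

House | Hobby | Color | Drink | Pet | Job
-----------------------------------------
  1   | painting | white | juice | rabbit | nurse
  2   | cooking | black | tea | cat | writer
  3   | gardening | brown | soda | dog | pilot
  4   | reading | gray | coffee | hamster | chef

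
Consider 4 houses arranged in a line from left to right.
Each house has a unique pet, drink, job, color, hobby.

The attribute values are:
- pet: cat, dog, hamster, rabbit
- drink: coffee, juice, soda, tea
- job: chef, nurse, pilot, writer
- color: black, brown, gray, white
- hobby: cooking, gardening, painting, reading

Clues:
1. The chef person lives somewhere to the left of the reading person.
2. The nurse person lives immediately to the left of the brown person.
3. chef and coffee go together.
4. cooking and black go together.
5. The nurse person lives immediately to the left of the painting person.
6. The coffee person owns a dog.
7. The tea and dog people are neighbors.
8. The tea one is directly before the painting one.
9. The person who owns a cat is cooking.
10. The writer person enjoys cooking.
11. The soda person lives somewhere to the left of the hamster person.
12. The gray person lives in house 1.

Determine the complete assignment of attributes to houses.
Solution:

House | Pet | Drink | Job | Color | Hobby
-----------------------------------------
  1   | rabbit | tea | nurse | gray | gardening
  2   | dog | coffee | chef | brown | painting
  3   | cat | soda | writer | black | cooking
  4   | hamster | juice | pilot | white | reading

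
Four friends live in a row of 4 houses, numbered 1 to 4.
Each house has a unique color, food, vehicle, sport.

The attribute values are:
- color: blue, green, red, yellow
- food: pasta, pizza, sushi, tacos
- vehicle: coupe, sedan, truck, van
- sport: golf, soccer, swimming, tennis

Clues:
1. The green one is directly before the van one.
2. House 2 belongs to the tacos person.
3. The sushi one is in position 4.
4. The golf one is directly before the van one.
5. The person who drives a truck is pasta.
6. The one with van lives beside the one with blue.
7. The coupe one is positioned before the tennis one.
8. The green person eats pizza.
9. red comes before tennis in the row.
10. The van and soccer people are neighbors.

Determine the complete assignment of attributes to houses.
Solution:

House | Color | Food | Vehicle | Sport
--------------------------------------
  1   | green | pizza | coupe | golf
  2   | red | tacos | van | swimming
  3   | blue | pasta | truck | soccer
  4   | yellow | sushi | sedan | tennis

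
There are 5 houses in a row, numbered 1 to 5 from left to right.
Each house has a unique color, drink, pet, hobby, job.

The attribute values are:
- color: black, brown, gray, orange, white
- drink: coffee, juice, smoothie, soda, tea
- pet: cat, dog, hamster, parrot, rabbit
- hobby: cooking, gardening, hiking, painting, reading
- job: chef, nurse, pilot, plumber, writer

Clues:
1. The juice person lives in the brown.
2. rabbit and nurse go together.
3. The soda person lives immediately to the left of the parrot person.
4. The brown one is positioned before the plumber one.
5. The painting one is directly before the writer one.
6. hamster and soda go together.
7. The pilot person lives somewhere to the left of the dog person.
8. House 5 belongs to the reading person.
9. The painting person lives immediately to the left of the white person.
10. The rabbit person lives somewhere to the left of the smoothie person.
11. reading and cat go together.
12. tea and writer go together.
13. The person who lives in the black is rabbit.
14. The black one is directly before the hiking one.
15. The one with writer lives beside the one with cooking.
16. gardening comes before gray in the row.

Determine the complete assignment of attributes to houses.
Solution:

House | Color | Drink | Pet | Hobby | Job
-----------------------------------------
  1   | orange | soda | hamster | painting | pilot
  2   | white | tea | parrot | gardening | writer
  3   | black | coffee | rabbit | cooking | nurse
  4   | brown | juice | dog | hiking | chef
  5   | gray | smoothie | cat | reading | plumber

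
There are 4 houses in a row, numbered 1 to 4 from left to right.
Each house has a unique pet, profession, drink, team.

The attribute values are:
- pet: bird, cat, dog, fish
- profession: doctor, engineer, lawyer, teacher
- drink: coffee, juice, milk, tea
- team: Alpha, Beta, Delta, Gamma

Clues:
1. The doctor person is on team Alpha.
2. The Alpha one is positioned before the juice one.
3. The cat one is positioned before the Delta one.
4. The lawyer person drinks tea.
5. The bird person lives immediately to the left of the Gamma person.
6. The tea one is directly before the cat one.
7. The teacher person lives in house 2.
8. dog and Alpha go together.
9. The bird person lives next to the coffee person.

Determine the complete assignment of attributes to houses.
Solution:

House | Pet | Profession | Drink | Team
---------------------------------------
  1   | bird | lawyer | tea | Beta
  2   | cat | teacher | coffee | Gamma
  3   | dog | doctor | milk | Alpha
  4   | fish | engineer | juice | Delta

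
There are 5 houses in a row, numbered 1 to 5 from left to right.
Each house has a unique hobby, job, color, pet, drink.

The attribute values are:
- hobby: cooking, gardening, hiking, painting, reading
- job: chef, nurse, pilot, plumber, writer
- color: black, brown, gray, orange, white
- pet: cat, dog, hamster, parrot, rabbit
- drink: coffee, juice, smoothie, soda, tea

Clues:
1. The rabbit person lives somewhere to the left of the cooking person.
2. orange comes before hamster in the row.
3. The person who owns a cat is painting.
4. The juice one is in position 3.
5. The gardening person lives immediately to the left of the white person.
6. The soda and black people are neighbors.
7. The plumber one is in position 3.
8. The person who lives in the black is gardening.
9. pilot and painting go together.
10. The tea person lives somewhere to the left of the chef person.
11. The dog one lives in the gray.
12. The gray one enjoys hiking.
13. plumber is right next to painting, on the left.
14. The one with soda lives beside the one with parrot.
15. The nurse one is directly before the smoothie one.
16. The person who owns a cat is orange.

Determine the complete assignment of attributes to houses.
Solution:

House | Hobby | Job | Color | Pet | Drink
-----------------------------------------
  1   | hiking | nurse | gray | dog | soda
  2   | gardening | writer | black | parrot | smoothie
  3   | reading | plumber | white | rabbit | juice
  4   | painting | pilot | orange | cat | tea
  5   | cooking | chef | brown | hamster | coffee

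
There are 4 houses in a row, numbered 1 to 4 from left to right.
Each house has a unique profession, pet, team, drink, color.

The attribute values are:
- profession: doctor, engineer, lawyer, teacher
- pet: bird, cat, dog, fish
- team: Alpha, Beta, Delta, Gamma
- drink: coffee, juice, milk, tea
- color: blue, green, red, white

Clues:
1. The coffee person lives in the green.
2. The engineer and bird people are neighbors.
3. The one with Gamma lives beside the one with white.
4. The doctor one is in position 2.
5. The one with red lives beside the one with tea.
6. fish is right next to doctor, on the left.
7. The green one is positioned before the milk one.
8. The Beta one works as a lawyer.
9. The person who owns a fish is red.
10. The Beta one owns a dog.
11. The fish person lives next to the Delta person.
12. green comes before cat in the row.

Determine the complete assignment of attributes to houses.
Solution:

House | Profession | Pet | Team | Drink | Color
-----------------------------------------------
  1   | engineer | fish | Gamma | juice | red
  2   | doctor | bird | Delta | tea | white
  3   | lawyer | dog | Beta | coffee | green
  4   | teacher | cat | Alpha | milk | blue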